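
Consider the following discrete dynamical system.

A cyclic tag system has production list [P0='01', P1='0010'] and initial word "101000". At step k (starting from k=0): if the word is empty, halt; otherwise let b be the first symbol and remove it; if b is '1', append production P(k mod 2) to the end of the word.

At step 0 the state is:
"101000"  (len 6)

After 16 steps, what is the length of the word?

k=0  "101000"  (len 6)
k=1  "0100001"  (len 7)
k=2  "100001"  (len 6)
k=3  "0000101"  (len 7)
k=4  "000101"  (len 6)
k=5  "00101"  (len 5)
k=6  "0101"  (len 4)
k=7  "101"  (len 3)
k=8  "010010"  (len 6)
k=9  "10010"  (len 5)
k=10  "00100010"  (len 8)
k=11  "0100010"  (len 7)
k=12  "100010"  (len 6)
k=13  "0001001"  (len 7)
k=14  "001001"  (len 6)
k=15  "01001"  (len 5)
k=16  "1001"  (len 4)

4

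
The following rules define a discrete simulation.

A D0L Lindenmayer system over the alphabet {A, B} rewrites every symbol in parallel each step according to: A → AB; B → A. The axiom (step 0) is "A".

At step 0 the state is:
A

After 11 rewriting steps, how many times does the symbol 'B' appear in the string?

k=0  A
k=1  AB
k=2  ABA
k=3  ABAAB
k=4  ABAABABA
k=5  ABAABABAABAAB
k=6  ABAABABAABAABABAABABA
k=7  ABAABABAABAABABAABABAABAABABAABAAB
k=8  ABAABABAABAABABAABABAABAABABAABAABABAABABAABAABABAABABA
k=9  ABAABABAABAABABAABABAABAABABAABAABABAABABAABAABABAABABAABAABABAABAABABAABABAABAABABAABAAB
k=10  ABAABABAABAABABAABABAABAABABAABAABABAABABAABAABABAABABAABA…AABABAABABAABAABABAABABAABAABABAABAABABAABABAABAABABAABABA  (len 144)
k=11  ABAABABAABAABABAABABAABAABABAABAABABAABABAABAABABAABABAABA…AABABAABABAABAABABAABABAABAABABAABAABABAABABAABAABABAABAAB  (len 233)

89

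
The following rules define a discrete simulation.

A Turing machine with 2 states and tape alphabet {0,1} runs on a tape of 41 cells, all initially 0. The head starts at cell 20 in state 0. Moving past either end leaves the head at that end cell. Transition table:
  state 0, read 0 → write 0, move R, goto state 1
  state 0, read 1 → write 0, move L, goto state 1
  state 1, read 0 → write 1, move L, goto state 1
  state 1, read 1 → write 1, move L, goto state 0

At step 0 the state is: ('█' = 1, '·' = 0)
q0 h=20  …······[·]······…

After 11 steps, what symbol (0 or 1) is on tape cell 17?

1

k=0  q0 h=20  …······[·]······…
k=1  q1 h=21  …······[·]······…
k=2  q1 h=20  …······[·]█·····…
k=3  q1 h=19  …······[·]██····…
k=4  q1 h=18  …······[·]███···…
k=5  q1 h=17  …······[·]████··…
k=6  q1 h=16  …······[·]█████·…
k=7  q1 h=15  …······[·]██████…
k=8  q1 h=14  …······[·]██████…
k=9  q1 h=13  …······[·]██████…
k=10  q1 h=12  …······[·]██████…
k=11  q1 h=11  …······[·]██████…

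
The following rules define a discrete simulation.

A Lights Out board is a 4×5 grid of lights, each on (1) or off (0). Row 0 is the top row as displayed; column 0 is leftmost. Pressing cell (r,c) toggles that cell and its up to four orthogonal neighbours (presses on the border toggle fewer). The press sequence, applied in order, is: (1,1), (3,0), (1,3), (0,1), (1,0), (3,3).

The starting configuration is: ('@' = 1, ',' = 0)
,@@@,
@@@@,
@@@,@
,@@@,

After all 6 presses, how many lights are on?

0) ,@@@,
@@@@,
@@@,@
,@@@,
1) ,,@@,
,,,@,
@,@,@
,@@@,
2) ,,@@,
,,,@,
,,@,@
@,@@,
3) ,,@,,
,,@,@
,,@@@
@,@@,
4) @@,,,
,@@,@
,,@@@
@,@@,
5) ,@,,,
@,@,@
@,@@@
@,@@,
6) ,@,,,
@,@,@
@,@,@
@,,,@

9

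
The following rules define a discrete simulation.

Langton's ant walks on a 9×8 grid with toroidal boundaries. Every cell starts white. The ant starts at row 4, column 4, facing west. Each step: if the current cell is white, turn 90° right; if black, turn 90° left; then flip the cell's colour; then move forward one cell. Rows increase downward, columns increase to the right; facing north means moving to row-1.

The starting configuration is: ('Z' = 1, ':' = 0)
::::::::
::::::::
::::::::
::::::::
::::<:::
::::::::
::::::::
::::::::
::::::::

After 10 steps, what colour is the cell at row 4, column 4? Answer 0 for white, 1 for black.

1

t=0: ::::::::
::::::::
::::::::
::::::::
::::<:::
::::::::
::::::::
::::::::
::::::::
t=1: ::::::::
::::::::
::::::::
::::^:::
::::Z:::
::::::::
::::::::
::::::::
::::::::
t=2: ::::::::
::::::::
::::::::
::::Z>::
::::Z:::
::::::::
::::::::
::::::::
::::::::
t=3: ::::::::
::::::::
::::::::
::::ZZ::
::::Zv::
::::::::
::::::::
::::::::
::::::::
t=4: ::::::::
::::::::
::::::::
::::ZZ::
::::<Z::
::::::::
::::::::
::::::::
::::::::
t=5: ::::::::
::::::::
::::::::
::::ZZ::
:::::Z::
::::v:::
::::::::
::::::::
::::::::
t=6: ::::::::
::::::::
::::::::
::::ZZ::
:::::Z::
:::<Z:::
::::::::
::::::::
::::::::
t=7: ::::::::
::::::::
::::::::
::::ZZ::
:::^:Z::
:::ZZ:::
::::::::
::::::::
::::::::
t=8: ::::::::
::::::::
::::::::
::::ZZ::
:::Z>Z::
:::ZZ:::
::::::::
::::::::
::::::::
t=9: ::::::::
::::::::
::::::::
::::ZZ::
:::ZZZ::
:::Zv:::
::::::::
::::::::
::::::::
t=10: ::::::::
::::::::
::::::::
::::ZZ::
:::ZZZ::
:::Z:>::
::::::::
::::::::
::::::::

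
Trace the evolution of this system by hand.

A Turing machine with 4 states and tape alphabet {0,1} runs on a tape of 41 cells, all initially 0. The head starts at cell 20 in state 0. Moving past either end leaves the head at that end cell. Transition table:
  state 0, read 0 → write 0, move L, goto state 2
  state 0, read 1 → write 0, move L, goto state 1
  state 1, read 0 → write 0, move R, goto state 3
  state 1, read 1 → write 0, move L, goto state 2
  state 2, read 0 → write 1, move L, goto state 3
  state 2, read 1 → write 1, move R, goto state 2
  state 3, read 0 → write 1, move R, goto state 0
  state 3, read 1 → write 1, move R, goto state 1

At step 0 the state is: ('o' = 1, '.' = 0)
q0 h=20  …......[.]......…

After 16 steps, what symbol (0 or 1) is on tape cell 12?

t=0: q0 h=20  …......[.]......…
t=1: q2 h=19  …......[.]......…
t=2: q3 h=18  …......[.]o.....…
t=3: q0 h=19  ….....o[o]......…
t=4: q1 h=18  …......[o]......…
t=5: q2 h=17  …......[.]......…
t=6: q3 h=16  …......[.]o.....…
t=7: q0 h=17  ….....o[o]......…
t=8: q1 h=16  …......[o]......…
t=9: q2 h=15  …......[.]......…
t=10: q3 h=14  …......[.]o.....…
t=11: q0 h=15  ….....o[o]......…
t=12: q1 h=14  …......[o]......…
t=13: q2 h=13  …......[.]......…
t=14: q3 h=12  …......[.]o.....…
t=15: q0 h=13  ….....o[o]......…
t=16: q1 h=12  …......[o]......…

1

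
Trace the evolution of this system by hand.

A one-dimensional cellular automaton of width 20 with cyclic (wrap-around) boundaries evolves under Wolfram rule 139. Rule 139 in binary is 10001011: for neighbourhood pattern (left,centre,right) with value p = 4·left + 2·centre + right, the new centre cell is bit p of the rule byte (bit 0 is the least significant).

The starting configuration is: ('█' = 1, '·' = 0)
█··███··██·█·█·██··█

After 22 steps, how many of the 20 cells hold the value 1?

12

0) █··███··██·█·█·██··█
1) ··███··██······█··██
2) ·███··██··█████··██·
3) ███··██··█████··██··
4) ██··██··█████··██··█
5) █··██··█████··██··██
6) ··██··█████··██··███
7) ·██··█████··██··███·
8) ██··█████··██··███··
9) █··█████··██··███··█
10) ··█████··██··███··██
11) ·█████··██··███··██·
12) █████··██··███··██··
13) ████··██··███··██··█
14) ███··██··███··██··██
15) ██··██··███··██··███
16) █··██··███··██··████
17) ··██··███··██··█████
18) ·██··███··██··█████·
19) ██··███··██··█████··
20) █··███··██··█████··█
21) ··███··██··█████··██
22) ·███··██··█████··██·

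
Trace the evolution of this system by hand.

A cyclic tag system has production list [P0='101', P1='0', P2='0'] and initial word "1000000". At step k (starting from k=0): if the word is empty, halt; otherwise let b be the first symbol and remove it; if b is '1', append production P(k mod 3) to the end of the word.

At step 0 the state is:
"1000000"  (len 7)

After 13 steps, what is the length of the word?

2

t=0: "1000000"  (len 7)
t=1: "000000101"  (len 9)
t=2: "00000101"  (len 8)
t=3: "0000101"  (len 7)
t=4: "000101"  (len 6)
t=5: "00101"  (len 5)
t=6: "0101"  (len 4)
t=7: "101"  (len 3)
t=8: "010"  (len 3)
t=9: "10"  (len 2)
t=10: "0101"  (len 4)
t=11: "101"  (len 3)
t=12: "010"  (len 3)
t=13: "10"  (len 2)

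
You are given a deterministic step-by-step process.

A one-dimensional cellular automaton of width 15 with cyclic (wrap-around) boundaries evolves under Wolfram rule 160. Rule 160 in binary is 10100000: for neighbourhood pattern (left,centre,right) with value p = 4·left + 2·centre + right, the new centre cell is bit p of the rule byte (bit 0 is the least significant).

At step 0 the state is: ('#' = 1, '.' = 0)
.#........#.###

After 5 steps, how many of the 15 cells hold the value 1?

0

gen 0: .#........#.###
gen 1: #..........#.#.
gen 2: ............#.#
gen 3: .............#.
gen 4: ...............
gen 5: ...............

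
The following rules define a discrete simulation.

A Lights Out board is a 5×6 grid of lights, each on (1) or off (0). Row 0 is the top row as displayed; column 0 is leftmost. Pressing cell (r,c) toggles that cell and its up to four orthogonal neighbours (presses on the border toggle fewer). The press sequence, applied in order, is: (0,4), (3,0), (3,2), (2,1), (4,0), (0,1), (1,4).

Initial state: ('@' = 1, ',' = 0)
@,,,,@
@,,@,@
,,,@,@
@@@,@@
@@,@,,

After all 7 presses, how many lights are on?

0) @,,,,@
@,,@,@
,,,@,@
@@@,@@
@@,@,,
1) @,,@@,
@,,@@@
,,,@,@
@@@,@@
@@,@,,
2) @,,@@,
@,,@@@
@,,@,@
,,@,@@
,@,@,,
3) @,,@@,
@,,@@@
@,@@,@
,@,@@@
,@@@,,
4) @,,@@,
@@,@@@
,@,@,@
,,,@@@
,@@@,,
5) @,,@@,
@@,@@@
,@,@,@
@,,@@@
@,@@,,
6) ,@@@@,
@,,@@@
,@,@,@
@,,@@@
@,@@,,
7) ,@@@,,
@,,,,,
,@,@@@
@,,@@@
@,@@,,

15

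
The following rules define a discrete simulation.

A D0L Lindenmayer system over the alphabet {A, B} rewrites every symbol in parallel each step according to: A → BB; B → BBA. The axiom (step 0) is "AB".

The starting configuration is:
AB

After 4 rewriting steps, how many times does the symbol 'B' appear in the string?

76

[0] AB
[1] BBBBA
[2] BBABBABBABBABB
[3] BBABBABBBBABBABBBBABBABBBBABBABBBBABBA
[4] BBABBABBBBABBABBBBABBABBABBABBBBABBABBBBABBABBABBABBBBABBABBBBABBABBABBABBBBABBABBBBABBABBABBABBBBABBABB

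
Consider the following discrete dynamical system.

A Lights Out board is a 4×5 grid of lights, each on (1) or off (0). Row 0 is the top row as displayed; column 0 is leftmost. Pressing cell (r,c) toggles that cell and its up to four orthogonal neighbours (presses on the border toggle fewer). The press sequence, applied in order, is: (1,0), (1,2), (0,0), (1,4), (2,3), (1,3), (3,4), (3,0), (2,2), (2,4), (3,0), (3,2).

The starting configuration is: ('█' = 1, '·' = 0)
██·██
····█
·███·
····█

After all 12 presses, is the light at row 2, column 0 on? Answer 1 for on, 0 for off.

1

t=0: ██·██
····█
·███·
····█
t=1: ·█·██
██··█
████·
····█
t=2: ·████
█·███
██·█·
····█
t=3: █·███
··███
██·█·
····█
t=4: █·██·
··█··
██·██
····█
t=5: █·██·
··██·
███··
···██
t=6: █·█··
····█
████·
···██
t=7: █·█··
····█
█████
·····
t=8: █·█··
····█
·████
██···
t=9: █·█··
··█·█
····█
███··
t=10: █·█··
··█··
···█·
███·█
t=11: █·█··
··█··
█··█·
··█·█
t=12: █·█··
··█··
█·██·
·█·██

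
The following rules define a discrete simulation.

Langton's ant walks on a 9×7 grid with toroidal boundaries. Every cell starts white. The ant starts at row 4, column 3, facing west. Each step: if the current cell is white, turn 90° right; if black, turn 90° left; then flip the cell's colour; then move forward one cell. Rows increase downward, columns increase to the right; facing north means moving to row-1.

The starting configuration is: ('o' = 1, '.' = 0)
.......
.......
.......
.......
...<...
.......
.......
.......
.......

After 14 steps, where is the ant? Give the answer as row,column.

5,4

k=0  .......
.......
.......
.......
...<...
.......
.......
.......
.......
k=1  .......
.......
.......
...^...
...o...
.......
.......
.......
.......
k=2  .......
.......
.......
...o>..
...o...
.......
.......
.......
.......
k=3  .......
.......
.......
...oo..
...ov..
.......
.......
.......
.......
k=4  .......
.......
.......
...oo..
...<o..
.......
.......
.......
.......
k=5  .......
.......
.......
...oo..
....o..
...v...
.......
.......
.......
k=6  .......
.......
.......
...oo..
....o..
..<o...
.......
.......
.......
k=7  .......
.......
.......
...oo..
..^.o..
..oo...
.......
.......
.......
k=8  .......
.......
.......
...oo..
..o>o..
..oo...
.......
.......
.......
k=9  .......
.......
.......
...oo..
..ooo..
..ov...
.......
.......
.......
k=10  .......
.......
.......
...oo..
..ooo..
..o.>..
.......
.......
.......
k=11  .......
.......
.......
...oo..
..ooo..
..o.o..
....v..
.......
.......
k=12  .......
.......
.......
...oo..
..ooo..
..o.o..
...<o..
.......
.......
k=13  .......
.......
.......
...oo..
..ooo..
..o^o..
...oo..
.......
.......
k=14  .......
.......
.......
...oo..
..ooo..
..oo>..
...oo..
.......
.......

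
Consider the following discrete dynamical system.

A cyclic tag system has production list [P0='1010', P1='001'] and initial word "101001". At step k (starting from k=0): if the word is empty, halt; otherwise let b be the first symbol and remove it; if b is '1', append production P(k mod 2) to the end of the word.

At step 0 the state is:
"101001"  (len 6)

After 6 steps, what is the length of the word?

11

0) "101001"  (len 6)
1) "010011010"  (len 9)
2) "10011010"  (len 8)
3) "00110101010"  (len 11)
4) "0110101010"  (len 10)
5) "110101010"  (len 9)
6) "10101010001"  (len 11)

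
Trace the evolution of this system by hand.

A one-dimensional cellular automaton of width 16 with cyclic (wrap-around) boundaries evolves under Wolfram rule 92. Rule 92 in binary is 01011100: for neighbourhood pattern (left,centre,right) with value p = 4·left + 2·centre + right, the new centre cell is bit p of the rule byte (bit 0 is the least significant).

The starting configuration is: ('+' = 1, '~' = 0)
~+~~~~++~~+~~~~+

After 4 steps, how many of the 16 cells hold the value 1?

9

[0] ~+~~~~++~~+~~~~+
[1] ~++~~~+++~++~~~+
[2] ~+++~~+~+~+++~~+
[3] ~+~++~+~+~+~++~+
[4] ~+~++~+~+~+~++~+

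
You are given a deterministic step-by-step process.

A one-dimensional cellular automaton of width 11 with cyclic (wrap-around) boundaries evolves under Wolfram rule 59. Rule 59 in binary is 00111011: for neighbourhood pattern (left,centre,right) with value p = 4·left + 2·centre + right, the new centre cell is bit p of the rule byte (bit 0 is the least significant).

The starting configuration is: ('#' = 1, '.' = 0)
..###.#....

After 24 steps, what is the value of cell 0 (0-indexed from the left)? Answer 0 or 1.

[0] ..###.#....
[1] ###..#.####
[2] ...##.##...
[3] ####.##.###
[4] ....##.##..
[5] #####.##.##
[6] .....##.##.
[7] ######.##.#
[8] ......##.##
[9] #######.##.
[10] #......##.#
[11] .#######.##
[12] ##......##.
[13] #.#######.#
[14] .##......##
[15] ##.#######.
[16] #.##......#
[17] .##.#######
[18] ##.##......
[19] #.##.######
[20] .##.##.....
[21] ##.##.#####
[22] ..##.##....
[23] ###.##.####
[24] ...##.##...

0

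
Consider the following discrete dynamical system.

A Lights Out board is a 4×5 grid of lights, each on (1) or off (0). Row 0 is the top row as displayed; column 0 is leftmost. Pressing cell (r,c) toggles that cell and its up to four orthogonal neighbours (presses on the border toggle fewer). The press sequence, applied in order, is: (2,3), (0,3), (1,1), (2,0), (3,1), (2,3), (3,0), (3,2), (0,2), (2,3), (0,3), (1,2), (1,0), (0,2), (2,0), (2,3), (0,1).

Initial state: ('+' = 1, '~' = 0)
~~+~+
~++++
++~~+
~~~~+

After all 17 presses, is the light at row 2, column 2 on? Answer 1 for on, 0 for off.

[0] ~~+~+
~++++
++~~+
~~~~+
[1] ~~+~+
~++~+
++++~
~~~++
[2] ~~~+~
~++++
++++~
~~~++
[3] ~+~+~
+~~++
+~++~
~~~++
[4] ~+~+~
~~~++
~+++~
+~~++
[5] ~+~+~
~~~++
~~++~
~++++
[6] ~+~+~
~~~~+
~~~~+
~++~+
[7] ~+~+~
~~~~+
+~~~+
+~+~+
[8] ~+~+~
~~~~+
+~+~+
++~++
[9] ~~+~~
~~+~+
+~+~+
++~++
[10] ~~+~~
~~+++
+~~+~
++~~+
[11] ~~~++
~~+~+
+~~+~
++~~+
[12] ~~+++
~+~++
+~++~
++~~+
[13] +~+++
+~~++
~~++~
++~~+
[14] ++~~+
+~+++
~~++~
++~~+
[15] ++~~+
~~+++
++++~
~+~~+
[16] ++~~+
~~+~+
++~~+
~+~++
[17] ~~+~+
~++~+
++~~+
~+~++

0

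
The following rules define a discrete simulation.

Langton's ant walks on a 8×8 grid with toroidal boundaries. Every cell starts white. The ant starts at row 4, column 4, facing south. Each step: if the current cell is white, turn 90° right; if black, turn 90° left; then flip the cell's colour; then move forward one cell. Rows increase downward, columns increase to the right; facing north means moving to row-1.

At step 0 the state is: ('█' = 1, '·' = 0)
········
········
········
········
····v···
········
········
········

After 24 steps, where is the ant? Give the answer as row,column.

2,6

k=0  ········
········
········
········
····v···
········
········
········
k=1  ········
········
········
········
···<█···
········
········
········
k=2  ········
········
········
···^····
···██···
········
········
········
k=3  ········
········
········
···█>···
···██···
········
········
········
k=4  ········
········
········
···██···
···█v···
········
········
········
k=5  ········
········
········
···██···
···█·>··
········
········
········
k=6  ········
········
········
···██···
···█·█··
·····v··
········
········
k=7  ········
········
········
···██···
···█·█··
····<█··
········
········
k=8  ········
········
········
···██···
···█^█··
····██··
········
········
k=9  ········
········
········
···██···
···██>··
····██··
········
········
k=10  ········
········
········
···██^··
···██···
····██··
········
········
k=11  ········
········
········
···███>·
···██···
····██··
········
········
k=12  ········
········
········
···████·
···██·v·
····██··
········
········
k=13  ········
········
········
···████·
···██<█·
····██··
········
········
k=14  ········
········
········
···██^█·
···████·
····██··
········
········
k=15  ········
········
········
···█<·█·
···████·
····██··
········
········
k=16  ········
········
········
···█··█·
···█v██·
····██··
········
········
k=17  ········
········
········
···█··█·
···█·>█·
····██··
········
········
k=18  ········
········
········
···█·^█·
···█··█·
····██··
········
········
k=19  ········
········
········
···█·█>·
···█··█·
····██··
········
········
k=20  ········
········
······^·
···█·█··
···█··█·
····██··
········
········
k=21  ········
········
······█>
···█·█··
···█··█·
····██··
········
········
k=22  ········
········
······██
···█·█·v
···█··█·
····██··
········
········
k=23  ········
········
······██
···█·█<█
···█··█·
····██··
········
········
k=24  ········
········
······^█
···█·███
···█··█·
····██··
········
········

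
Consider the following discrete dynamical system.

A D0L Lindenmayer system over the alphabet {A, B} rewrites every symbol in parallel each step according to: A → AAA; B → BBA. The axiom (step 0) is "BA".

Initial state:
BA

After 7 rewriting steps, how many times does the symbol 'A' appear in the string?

4246

k=0  BA
k=1  BBAAAA
k=2  BBABBAAAAAAAAAAAAA
k=3  BBABBAAAABBABBAAAAAAAAAAAAAAAAAAAAAAAAAAAAAAAAAAAAAAAA
k=4  BBABBAAAABBABBAAAAAAAAAAAAABBABBAAAABBABBAAAAAAAAAAAAAAAAA…AAAAAAAAAAAAAAAAAAAAAAAAAAAAAAAAAAAAAAAAAAAAAAAAAAAAAAAAAA  (len 162)
k=5  BBABBAAAABBABBAAAAAAAAAAAAABBABBAAAABBABBAAAAAAAAAAAAAAAAA…AAAAAAAAAAAAAAAAAAAAAAAAAAAAAAAAAAAAAAAAAAAAAAAAAAAAAAAAAA  (len 486)
k=6  BBABBAAAABBABBAAAAAAAAAAAAABBABBAAAABBABBAAAAAAAAAAAAAAAAA…AAAAAAAAAAAAAAAAAAAAAAAAAAAAAAAAAAAAAAAAAAAAAAAAAAAAAAAAAA  (len 1458)
k=7  BBABBAAAABBABBAAAAAAAAAAAAABBABBAAAABBABBAAAAAAAAAAAAAAAAA…AAAAAAAAAAAAAAAAAAAAAAAAAAAAAAAAAAAAAAAAAAAAAAAAAAAAAAAAAA  (len 4374)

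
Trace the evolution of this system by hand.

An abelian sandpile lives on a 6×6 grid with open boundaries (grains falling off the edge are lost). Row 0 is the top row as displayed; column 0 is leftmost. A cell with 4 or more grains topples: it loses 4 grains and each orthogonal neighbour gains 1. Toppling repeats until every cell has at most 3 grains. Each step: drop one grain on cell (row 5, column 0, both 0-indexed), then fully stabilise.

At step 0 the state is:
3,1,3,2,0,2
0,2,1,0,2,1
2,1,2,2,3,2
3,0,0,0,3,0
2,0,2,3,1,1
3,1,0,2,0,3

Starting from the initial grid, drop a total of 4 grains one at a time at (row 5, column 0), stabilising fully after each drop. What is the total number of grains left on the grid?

55

t=0: 3,1,3,2,0,2
0,2,1,0,2,1
2,1,2,2,3,2
3,0,0,0,3,0
2,0,2,3,1,1
3,1,0,2,0,3
t=1: 3,1,3,2,0,2
0,2,1,0,2,1
2,1,2,2,3,2
3,0,0,0,3,0
3,0,2,3,1,1
0,2,0,2,0,3
t=2: 3,1,3,2,0,2
0,2,1,0,2,1
2,1,2,2,3,2
3,0,0,0,3,0
3,0,2,3,1,1
1,2,0,2,0,3
t=3: 3,1,3,2,0,2
0,2,1,0,2,1
2,1,2,2,3,2
3,0,0,0,3,0
3,0,2,3,1,1
2,2,0,2,0,3
t=4: 3,1,3,2,0,2
0,2,1,0,2,1
2,1,2,2,3,2
3,0,0,0,3,0
3,0,2,3,1,1
3,2,0,2,0,3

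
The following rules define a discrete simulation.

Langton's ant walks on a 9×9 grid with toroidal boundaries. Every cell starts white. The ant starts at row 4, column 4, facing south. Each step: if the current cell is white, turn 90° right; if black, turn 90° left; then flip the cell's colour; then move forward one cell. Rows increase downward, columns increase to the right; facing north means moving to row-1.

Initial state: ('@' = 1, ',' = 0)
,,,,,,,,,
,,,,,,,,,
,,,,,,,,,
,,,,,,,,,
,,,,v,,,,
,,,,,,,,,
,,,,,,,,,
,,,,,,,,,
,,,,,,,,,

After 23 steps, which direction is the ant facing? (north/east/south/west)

west

step 0: ,,,,,,,,,
,,,,,,,,,
,,,,,,,,,
,,,,,,,,,
,,,,v,,,,
,,,,,,,,,
,,,,,,,,,
,,,,,,,,,
,,,,,,,,,
step 1: ,,,,,,,,,
,,,,,,,,,
,,,,,,,,,
,,,,,,,,,
,,,<@,,,,
,,,,,,,,,
,,,,,,,,,
,,,,,,,,,
,,,,,,,,,
step 2: ,,,,,,,,,
,,,,,,,,,
,,,,,,,,,
,,,^,,,,,
,,,@@,,,,
,,,,,,,,,
,,,,,,,,,
,,,,,,,,,
,,,,,,,,,
step 3: ,,,,,,,,,
,,,,,,,,,
,,,,,,,,,
,,,@>,,,,
,,,@@,,,,
,,,,,,,,,
,,,,,,,,,
,,,,,,,,,
,,,,,,,,,
step 4: ,,,,,,,,,
,,,,,,,,,
,,,,,,,,,
,,,@@,,,,
,,,@v,,,,
,,,,,,,,,
,,,,,,,,,
,,,,,,,,,
,,,,,,,,,
step 5: ,,,,,,,,,
,,,,,,,,,
,,,,,,,,,
,,,@@,,,,
,,,@,>,,,
,,,,,,,,,
,,,,,,,,,
,,,,,,,,,
,,,,,,,,,
step 6: ,,,,,,,,,
,,,,,,,,,
,,,,,,,,,
,,,@@,,,,
,,,@,@,,,
,,,,,v,,,
,,,,,,,,,
,,,,,,,,,
,,,,,,,,,
step 7: ,,,,,,,,,
,,,,,,,,,
,,,,,,,,,
,,,@@,,,,
,,,@,@,,,
,,,,<@,,,
,,,,,,,,,
,,,,,,,,,
,,,,,,,,,
step 8: ,,,,,,,,,
,,,,,,,,,
,,,,,,,,,
,,,@@,,,,
,,,@^@,,,
,,,,@@,,,
,,,,,,,,,
,,,,,,,,,
,,,,,,,,,
step 9: ,,,,,,,,,
,,,,,,,,,
,,,,,,,,,
,,,@@,,,,
,,,@@>,,,
,,,,@@,,,
,,,,,,,,,
,,,,,,,,,
,,,,,,,,,
step 10: ,,,,,,,,,
,,,,,,,,,
,,,,,,,,,
,,,@@^,,,
,,,@@,,,,
,,,,@@,,,
,,,,,,,,,
,,,,,,,,,
,,,,,,,,,
step 11: ,,,,,,,,,
,,,,,,,,,
,,,,,,,,,
,,,@@@>,,
,,,@@,,,,
,,,,@@,,,
,,,,,,,,,
,,,,,,,,,
,,,,,,,,,
step 12: ,,,,,,,,,
,,,,,,,,,
,,,,,,,,,
,,,@@@@,,
,,,@@,v,,
,,,,@@,,,
,,,,,,,,,
,,,,,,,,,
,,,,,,,,,
step 13: ,,,,,,,,,
,,,,,,,,,
,,,,,,,,,
,,,@@@@,,
,,,@@<@,,
,,,,@@,,,
,,,,,,,,,
,,,,,,,,,
,,,,,,,,,
step 14: ,,,,,,,,,
,,,,,,,,,
,,,,,,,,,
,,,@@^@,,
,,,@@@@,,
,,,,@@,,,
,,,,,,,,,
,,,,,,,,,
,,,,,,,,,
step 15: ,,,,,,,,,
,,,,,,,,,
,,,,,,,,,
,,,@<,@,,
,,,@@@@,,
,,,,@@,,,
,,,,,,,,,
,,,,,,,,,
,,,,,,,,,
step 16: ,,,,,,,,,
,,,,,,,,,
,,,,,,,,,
,,,@,,@,,
,,,@v@@,,
,,,,@@,,,
,,,,,,,,,
,,,,,,,,,
,,,,,,,,,
step 17: ,,,,,,,,,
,,,,,,,,,
,,,,,,,,,
,,,@,,@,,
,,,@,>@,,
,,,,@@,,,
,,,,,,,,,
,,,,,,,,,
,,,,,,,,,
step 18: ,,,,,,,,,
,,,,,,,,,
,,,,,,,,,
,,,@,^@,,
,,,@,,@,,
,,,,@@,,,
,,,,,,,,,
,,,,,,,,,
,,,,,,,,,
step 19: ,,,,,,,,,
,,,,,,,,,
,,,,,,,,,
,,,@,@>,,
,,,@,,@,,
,,,,@@,,,
,,,,,,,,,
,,,,,,,,,
,,,,,,,,,
step 20: ,,,,,,,,,
,,,,,,,,,
,,,,,,^,,
,,,@,@,,,
,,,@,,@,,
,,,,@@,,,
,,,,,,,,,
,,,,,,,,,
,,,,,,,,,
step 21: ,,,,,,,,,
,,,,,,,,,
,,,,,,@>,
,,,@,@,,,
,,,@,,@,,
,,,,@@,,,
,,,,,,,,,
,,,,,,,,,
,,,,,,,,,
step 22: ,,,,,,,,,
,,,,,,,,,
,,,,,,@@,
,,,@,@,v,
,,,@,,@,,
,,,,@@,,,
,,,,,,,,,
,,,,,,,,,
,,,,,,,,,
step 23: ,,,,,,,,,
,,,,,,,,,
,,,,,,@@,
,,,@,@<@,
,,,@,,@,,
,,,,@@,,,
,,,,,,,,,
,,,,,,,,,
,,,,,,,,,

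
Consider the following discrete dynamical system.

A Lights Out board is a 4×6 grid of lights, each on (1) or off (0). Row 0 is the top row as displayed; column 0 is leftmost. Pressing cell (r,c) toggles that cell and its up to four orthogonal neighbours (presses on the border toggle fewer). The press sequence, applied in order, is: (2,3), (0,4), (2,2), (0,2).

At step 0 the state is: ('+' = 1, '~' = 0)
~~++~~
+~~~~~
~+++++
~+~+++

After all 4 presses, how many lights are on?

14

[0] ~~++~~
+~~~~~
~+++++
~+~+++
[1] ~~++~~
+~~+~~
~+~~~+
~+~~++
[2] ~~+~++
+~~++~
~+~~~+
~+~~++
[3] ~~+~++
+~+++~
~~++~+
~++~++
[4] ~+~+++
+~~++~
~~++~+
~++~++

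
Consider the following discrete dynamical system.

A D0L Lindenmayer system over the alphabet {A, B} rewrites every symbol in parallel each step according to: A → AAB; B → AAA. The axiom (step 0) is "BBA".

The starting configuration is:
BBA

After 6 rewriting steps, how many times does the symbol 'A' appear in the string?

1639

t=0: BBA
t=1: AAAAAAAAB
t=2: AABAABAABAABAABAABAABAABAAA
t=3: AABAABAAAAABAABAAAAABAABAAAAABAABAAAAABAABAAAAABAABAAAAABAABAAAAABAABAAAAABAABAAB
t=4: AABAABAAAAABAABAAAAABAABAABAABAABAAAAABAABAAAAABAABAABAABA…BAABAABAABAAAAABAABAAAAABAABAABAABAABAAAAABAABAAAAABAABAAA  (len 243)
t=5: AABAABAAAAABAABAAAAABAABAABAABAABAAAAABAABAAAAABAABAABAABA…BAABAABAABAAAAABAABAAAAABAABAABAABAABAAAAABAABAAAAABAABAAB  (len 729)
t=6: AABAABAAAAABAABAAAAABAABAABAABAABAAAAABAABAAAAABAABAABAABA…BAABAABAABAAAAABAABAAAAABAABAABAABAABAAAAABAABAAAAABAABAAA  (len 2187)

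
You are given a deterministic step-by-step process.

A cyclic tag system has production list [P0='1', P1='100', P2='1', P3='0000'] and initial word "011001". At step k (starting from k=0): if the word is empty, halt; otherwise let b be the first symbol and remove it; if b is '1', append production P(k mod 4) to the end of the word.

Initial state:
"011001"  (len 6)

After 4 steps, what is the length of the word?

t=0: "011001"  (len 6)
t=1: "11001"  (len 5)
t=2: "1001100"  (len 7)
t=3: "0011001"  (len 7)
t=4: "011001"  (len 6)

6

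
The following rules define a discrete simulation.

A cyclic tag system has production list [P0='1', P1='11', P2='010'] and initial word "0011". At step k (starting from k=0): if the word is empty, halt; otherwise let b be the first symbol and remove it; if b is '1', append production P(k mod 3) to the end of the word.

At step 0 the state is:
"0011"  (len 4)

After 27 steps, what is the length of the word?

k=0  "0011"  (len 4)
k=1  "011"  (len 3)
k=2  "11"  (len 2)
k=3  "1010"  (len 4)
k=4  "0101"  (len 4)
k=5  "101"  (len 3)
k=6  "01010"  (len 5)
k=7  "1010"  (len 4)
k=8  "01011"  (len 5)
k=9  "1011"  (len 4)
k=10  "0111"  (len 4)
k=11  "111"  (len 3)
k=12  "11010"  (len 5)
k=13  "10101"  (len 5)
k=14  "010111"  (len 6)
k=15  "10111"  (len 5)
k=16  "01111"  (len 5)
k=17  "1111"  (len 4)
k=18  "111010"  (len 6)
k=19  "110101"  (len 6)
k=20  "1010111"  (len 7)
k=21  "010111010"  (len 9)
k=22  "10111010"  (len 8)
k=23  "011101011"  (len 9)
k=24  "11101011"  (len 8)
k=25  "11010111"  (len 8)
k=26  "101011111"  (len 9)
k=27  "01011111010"  (len 11)

11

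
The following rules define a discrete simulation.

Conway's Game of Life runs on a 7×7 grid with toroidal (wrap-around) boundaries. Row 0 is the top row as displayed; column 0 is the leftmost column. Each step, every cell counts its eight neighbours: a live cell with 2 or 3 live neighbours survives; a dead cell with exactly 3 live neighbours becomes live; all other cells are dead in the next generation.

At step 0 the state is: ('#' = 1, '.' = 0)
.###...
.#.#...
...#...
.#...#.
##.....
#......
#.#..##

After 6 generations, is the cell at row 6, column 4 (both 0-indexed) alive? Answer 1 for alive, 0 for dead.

0) .###...
.#.#...
...#...
.#...#.
##.....
#......
#.#..##
1) ...##.#
.#.##..
....#..
###....
##....#
.......
#.##..#
2) .#....#
..#....
#...#..
..#...#
..#...#
..#....
#.#####
3) .#..#.#
##.....
.#.#...
##.#.##
.###...
#.#.#..
#.#####
4) ....#..
.#.....
....#..
...#..#
.....#.
#......
..#....
5) .......
.......
.......
....##.
......#
.......
.......
6) .......
.......
.......
.....#.
.....#.
.......
.......

0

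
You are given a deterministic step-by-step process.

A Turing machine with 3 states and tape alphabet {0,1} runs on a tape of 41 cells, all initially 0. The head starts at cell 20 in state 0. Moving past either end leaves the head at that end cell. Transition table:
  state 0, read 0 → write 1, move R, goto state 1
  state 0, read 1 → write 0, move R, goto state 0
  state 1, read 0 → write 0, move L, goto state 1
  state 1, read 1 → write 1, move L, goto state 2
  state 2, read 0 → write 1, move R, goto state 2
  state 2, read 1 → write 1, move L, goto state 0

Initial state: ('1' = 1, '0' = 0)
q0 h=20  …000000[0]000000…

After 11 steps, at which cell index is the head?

21

gen 0: q0 h=20  …000000[0]000000…
gen 1: q1 h=21  …000001[0]000000…
gen 2: q1 h=20  …000000[1]000000…
gen 3: q2 h=19  …000000[0]100000…
gen 4: q2 h=20  …000001[1]000000…
gen 5: q0 h=19  …000000[1]100000…
gen 6: q0 h=20  …000000[1]000000…
gen 7: q0 h=21  …000000[0]000000…
gen 8: q1 h=22  …000001[0]000000…
gen 9: q1 h=21  …000000[1]000000…
gen 10: q2 h=20  …000000[0]100000…
gen 11: q2 h=21  …000001[1]000000…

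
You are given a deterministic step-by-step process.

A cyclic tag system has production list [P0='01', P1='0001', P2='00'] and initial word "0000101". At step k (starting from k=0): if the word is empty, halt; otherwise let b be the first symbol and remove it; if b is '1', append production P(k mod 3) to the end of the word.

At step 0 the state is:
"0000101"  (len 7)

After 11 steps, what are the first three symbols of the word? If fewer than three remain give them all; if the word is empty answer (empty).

t=0: "0000101"  (len 7)
t=1: "000101"  (len 6)
t=2: "00101"  (len 5)
t=3: "0101"  (len 4)
t=4: "101"  (len 3)
t=5: "010001"  (len 6)
t=6: "10001"  (len 5)
t=7: "000101"  (len 6)
t=8: "00101"  (len 5)
t=9: "0101"  (len 4)
t=10: "101"  (len 3)
t=11: "010001"  (len 6)

010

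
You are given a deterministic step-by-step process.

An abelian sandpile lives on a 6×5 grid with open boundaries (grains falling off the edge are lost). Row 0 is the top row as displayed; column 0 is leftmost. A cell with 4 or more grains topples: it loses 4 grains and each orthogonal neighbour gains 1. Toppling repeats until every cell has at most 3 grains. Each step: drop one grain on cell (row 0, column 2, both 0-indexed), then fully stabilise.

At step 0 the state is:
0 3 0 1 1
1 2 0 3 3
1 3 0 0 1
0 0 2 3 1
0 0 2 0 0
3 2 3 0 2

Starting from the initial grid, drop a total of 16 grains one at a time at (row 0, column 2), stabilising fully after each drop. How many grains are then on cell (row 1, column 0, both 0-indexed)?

2

0) 0 3 0 1 1
1 2 0 3 3
1 3 0 0 1
0 0 2 3 1
0 0 2 0 0
3 2 3 0 2
1) 0 3 1 1 1
1 2 0 3 3
1 3 0 0 1
0 0 2 3 1
0 0 2 0 0
3 2 3 0 2
2) 0 3 2 1 1
1 2 0 3 3
1 3 0 0 1
0 0 2 3 1
0 0 2 0 0
3 2 3 0 2
3) 0 3 3 1 1
1 2 0 3 3
1 3 0 0 1
0 0 2 3 1
0 0 2 0 0
3 2 3 0 2
4) 1 0 1 2 1
1 3 1 3 3
1 3 0 0 1
0 0 2 3 1
0 0 2 0 0
3 2 3 0 2
5) 1 0 2 2 1
1 3 1 3 3
1 3 0 0 1
0 0 2 3 1
0 0 2 0 0
3 2 3 0 2
6) 1 0 3 2 1
1 3 1 3 3
1 3 0 0 1
0 0 2 3 1
0 0 2 0 0
3 2 3 0 2
7) 1 1 0 3 1
1 3 2 3 3
1 3 0 0 1
0 0 2 3 1
0 0 2 0 0
3 2 3 0 2
8) 1 1 1 3 1
1 3 2 3 3
1 3 0 0 1
0 0 2 3 1
0 0 2 0 0
3 2 3 0 2
9) 1 1 2 3 1
1 3 2 3 3
1 3 0 0 1
0 0 2 3 1
0 0 2 0 0
3 2 3 0 2
10) 1 1 3 3 1
1 3 2 3 3
1 3 0 0 1
0 0 2 3 1
0 0 2 0 0
3 2 3 0 2
11) 1 3 2 1 3
2 1 1 2 0
2 0 2 1 2
0 1 2 3 1
0 0 2 0 0
3 2 3 0 2
12) 1 3 3 1 3
2 1 1 2 0
2 0 2 1 2
0 1 2 3 1
0 0 2 0 0
3 2 3 0 2
13) 2 0 1 2 3
2 2 2 2 0
2 0 2 1 2
0 1 2 3 1
0 0 2 0 0
3 2 3 0 2
14) 2 0 2 2 3
2 2 2 2 0
2 0 2 1 2
0 1 2 3 1
0 0 2 0 0
3 2 3 0 2
15) 2 0 3 2 3
2 2 2 2 0
2 0 2 1 2
0 1 2 3 1
0 0 2 0 0
3 2 3 0 2
16) 2 1 0 3 3
2 2 3 2 0
2 0 2 1 2
0 1 2 3 1
0 0 2 0 0
3 2 3 0 2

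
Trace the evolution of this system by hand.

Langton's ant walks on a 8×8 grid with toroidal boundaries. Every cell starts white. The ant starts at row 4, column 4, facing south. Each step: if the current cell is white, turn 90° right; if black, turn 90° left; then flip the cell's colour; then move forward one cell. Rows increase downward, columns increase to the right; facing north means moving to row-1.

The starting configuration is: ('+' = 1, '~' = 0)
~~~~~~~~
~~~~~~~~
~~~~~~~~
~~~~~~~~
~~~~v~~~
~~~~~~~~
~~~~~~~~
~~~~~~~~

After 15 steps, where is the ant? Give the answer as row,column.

step 0: ~~~~~~~~
~~~~~~~~
~~~~~~~~
~~~~~~~~
~~~~v~~~
~~~~~~~~
~~~~~~~~
~~~~~~~~
step 1: ~~~~~~~~
~~~~~~~~
~~~~~~~~
~~~~~~~~
~~~<+~~~
~~~~~~~~
~~~~~~~~
~~~~~~~~
step 2: ~~~~~~~~
~~~~~~~~
~~~~~~~~
~~~^~~~~
~~~++~~~
~~~~~~~~
~~~~~~~~
~~~~~~~~
step 3: ~~~~~~~~
~~~~~~~~
~~~~~~~~
~~~+>~~~
~~~++~~~
~~~~~~~~
~~~~~~~~
~~~~~~~~
step 4: ~~~~~~~~
~~~~~~~~
~~~~~~~~
~~~++~~~
~~~+v~~~
~~~~~~~~
~~~~~~~~
~~~~~~~~
step 5: ~~~~~~~~
~~~~~~~~
~~~~~~~~
~~~++~~~
~~~+~>~~
~~~~~~~~
~~~~~~~~
~~~~~~~~
step 6: ~~~~~~~~
~~~~~~~~
~~~~~~~~
~~~++~~~
~~~+~+~~
~~~~~v~~
~~~~~~~~
~~~~~~~~
step 7: ~~~~~~~~
~~~~~~~~
~~~~~~~~
~~~++~~~
~~~+~+~~
~~~~<+~~
~~~~~~~~
~~~~~~~~
step 8: ~~~~~~~~
~~~~~~~~
~~~~~~~~
~~~++~~~
~~~+^+~~
~~~~++~~
~~~~~~~~
~~~~~~~~
step 9: ~~~~~~~~
~~~~~~~~
~~~~~~~~
~~~++~~~
~~~++>~~
~~~~++~~
~~~~~~~~
~~~~~~~~
step 10: ~~~~~~~~
~~~~~~~~
~~~~~~~~
~~~++^~~
~~~++~~~
~~~~++~~
~~~~~~~~
~~~~~~~~
step 11: ~~~~~~~~
~~~~~~~~
~~~~~~~~
~~~+++>~
~~~++~~~
~~~~++~~
~~~~~~~~
~~~~~~~~
step 12: ~~~~~~~~
~~~~~~~~
~~~~~~~~
~~~++++~
~~~++~v~
~~~~++~~
~~~~~~~~
~~~~~~~~
step 13: ~~~~~~~~
~~~~~~~~
~~~~~~~~
~~~++++~
~~~++<+~
~~~~++~~
~~~~~~~~
~~~~~~~~
step 14: ~~~~~~~~
~~~~~~~~
~~~~~~~~
~~~++^+~
~~~++++~
~~~~++~~
~~~~~~~~
~~~~~~~~
step 15: ~~~~~~~~
~~~~~~~~
~~~~~~~~
~~~+<~+~
~~~++++~
~~~~++~~
~~~~~~~~
~~~~~~~~

3,4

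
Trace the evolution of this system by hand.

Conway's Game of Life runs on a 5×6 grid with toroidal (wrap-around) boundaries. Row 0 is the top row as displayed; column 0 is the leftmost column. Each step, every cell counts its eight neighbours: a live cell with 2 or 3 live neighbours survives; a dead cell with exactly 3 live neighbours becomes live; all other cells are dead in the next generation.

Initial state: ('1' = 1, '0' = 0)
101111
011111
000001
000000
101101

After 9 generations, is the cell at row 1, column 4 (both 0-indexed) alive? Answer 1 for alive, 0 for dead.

1

0) 101111
011111
000001
000000
101101
1) 000000
010000
101101
100011
101000
2) 010000
111000
001100
001010
110000
3) 000000
100100
000000
001000
111000
4) 101000
000000
000000
001000
011000
5) 001000
000000
000000
011000
001100
6) 001100
000000
000000
011100
000100
7) 001100
000000
001000
001100
010010
8) 001100
001100
001100
011100
010010
9) 010010
010010
000010
010010
010010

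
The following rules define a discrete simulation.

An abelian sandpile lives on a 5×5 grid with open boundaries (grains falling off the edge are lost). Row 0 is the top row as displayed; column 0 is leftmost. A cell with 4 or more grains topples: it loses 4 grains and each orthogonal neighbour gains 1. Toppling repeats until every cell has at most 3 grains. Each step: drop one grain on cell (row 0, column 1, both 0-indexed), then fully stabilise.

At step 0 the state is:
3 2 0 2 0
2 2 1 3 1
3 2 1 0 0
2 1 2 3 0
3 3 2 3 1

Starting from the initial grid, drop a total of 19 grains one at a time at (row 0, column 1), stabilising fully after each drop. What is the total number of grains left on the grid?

[0] 3 2 0 2 0
2 2 1 3 1
3 2 1 0 0
2 1 2 3 0
3 3 2 3 1
[1] 3 3 0 2 0
2 2 1 3 1
3 2 1 0 0
2 1 2 3 0
3 3 2 3 1
[2] 0 1 1 2 0
3 3 1 3 1
3 2 1 0 0
2 1 2 3 0
3 3 2 3 1
[3] 0 2 1 2 0
3 3 1 3 1
3 2 1 0 0
2 1 2 3 0
3 3 2 3 1
[4] 0 3 1 2 0
3 3 1 3 1
3 2 1 0 0
2 1 2 3 0
3 3 2 3 1
[5] 2 1 2 2 0
1 2 2 3 1
1 0 2 0 0
3 2 2 3 0
3 3 2 3 1
[6] 2 2 2 2 0
1 2 2 3 1
1 0 2 0 0
3 2 2 3 0
3 3 2 3 1
[7] 2 3 2 2 0
1 2 2 3 1
1 0 2 0 0
3 2 2 3 0
3 3 2 3 1
[8] 3 0 3 2 0
1 3 2 3 1
1 0 2 0 0
3 2 2 3 0
3 3 2 3 1
[9] 3 1 3 2 0
1 3 2 3 1
1 0 2 0 0
3 2 2 3 0
3 3 2 3 1
[10] 3 2 3 2 0
1 3 2 3 1
1 0 2 0 0
3 2 2 3 0
3 3 2 3 1
[11] 3 3 3 2 0
1 3 2 3 1
1 0 2 0 0
3 2 2 3 0
3 3 2 3 1
[12] 0 3 2 0 1
3 1 1 1 2
1 1 3 1 0
3 2 2 3 0
3 3 2 3 1
[13] 1 0 3 0 1
3 2 1 1 2
1 1 3 1 0
3 2 2 3 0
3 3 2 3 1
[14] 1 1 3 0 1
3 2 1 1 2
1 1 3 1 0
3 2 2 3 0
3 3 2 3 1
[15] 1 2 3 0 1
3 2 1 1 2
1 1 3 1 0
3 2 2 3 0
3 3 2 3 1
[16] 1 3 3 0 1
3 2 1 1 2
1 1 3 1 0
3 2 2 3 0
3 3 2 3 1
[17] 2 1 0 1 1
3 3 2 1 2
1 1 3 1 0
3 2 2 3 0
3 3 2 3 1
[18] 2 2 0 1 1
3 3 2 1 2
1 1 3 1 0
3 2 2 3 0
3 3 2 3 1
[19] 2 3 0 1 1
3 3 2 1 2
1 1 3 1 0
3 2 2 3 0
3 3 2 3 1

46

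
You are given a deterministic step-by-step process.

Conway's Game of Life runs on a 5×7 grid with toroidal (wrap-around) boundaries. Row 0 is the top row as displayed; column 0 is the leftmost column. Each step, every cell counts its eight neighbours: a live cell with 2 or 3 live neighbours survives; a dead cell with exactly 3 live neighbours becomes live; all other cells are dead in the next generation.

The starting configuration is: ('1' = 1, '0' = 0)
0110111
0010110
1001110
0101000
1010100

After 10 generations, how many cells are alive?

[0] 0110111
0010110
1001110
0101000
1010100
[1] 1010001
1010000
0100011
1100011
1000101
[2] 0001010
0010010
0010010
0100100
0000000
[3] 0000100
0011011
0111110
0000000
0000100
[4] 0000100
0100001
0100011
0010010
0000000
[5] 0000000
0000001
0110011
0000011
0000000
[6] 0000000
1000011
0000000
1000011
0000000
[7] 0000001
0000001
0000000
0000001
0000001
[8] 1000011
0000000
0000000
0000000
1000011
[9] 1000010
0000001
0000000
0000001
1000010
[10] 1000010
0000001
0000000
0000001
1000010

6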